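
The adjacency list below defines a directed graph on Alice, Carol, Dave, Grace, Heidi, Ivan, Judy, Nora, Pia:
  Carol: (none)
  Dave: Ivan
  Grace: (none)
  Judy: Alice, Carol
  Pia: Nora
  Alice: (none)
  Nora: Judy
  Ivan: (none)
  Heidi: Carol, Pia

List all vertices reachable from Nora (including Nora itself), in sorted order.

Start at Nora.
Its neighbours: Judy.
Then their neighbours: Alice, Carol.
Nothing further is reachable.

Alice, Carol, Judy, Nora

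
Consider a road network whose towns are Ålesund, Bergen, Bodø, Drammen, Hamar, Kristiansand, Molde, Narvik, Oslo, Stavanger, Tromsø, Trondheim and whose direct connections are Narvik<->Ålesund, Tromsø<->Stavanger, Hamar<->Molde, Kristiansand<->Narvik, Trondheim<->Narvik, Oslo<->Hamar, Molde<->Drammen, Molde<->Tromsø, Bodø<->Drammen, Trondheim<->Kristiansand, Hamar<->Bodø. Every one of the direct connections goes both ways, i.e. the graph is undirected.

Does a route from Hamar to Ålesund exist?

No

Explore from Hamar.
Distance 1: reach Bodø, Molde, Oslo.
Distance 2: reach Drammen, Tromsø.
Distance 3: reach Stavanger.
The search is exhausted without reaching Ålesund; it lies in a different component.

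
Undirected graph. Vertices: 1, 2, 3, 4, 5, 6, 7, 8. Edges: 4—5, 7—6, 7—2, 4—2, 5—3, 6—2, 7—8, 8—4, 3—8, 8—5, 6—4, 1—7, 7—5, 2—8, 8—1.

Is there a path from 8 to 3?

Explore from 8.
Distance 1: reach 1, 2, 3, 4, 5, 7.
Found 3.

Yes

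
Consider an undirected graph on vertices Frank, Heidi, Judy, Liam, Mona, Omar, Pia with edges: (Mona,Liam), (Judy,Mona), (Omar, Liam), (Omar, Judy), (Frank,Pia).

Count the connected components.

3

From Frank: component {Frank, Pia}.
From Heidi: component {Heidi}.
From Judy: component {Judy, Liam, Mona, Omar}.
That's 3 components.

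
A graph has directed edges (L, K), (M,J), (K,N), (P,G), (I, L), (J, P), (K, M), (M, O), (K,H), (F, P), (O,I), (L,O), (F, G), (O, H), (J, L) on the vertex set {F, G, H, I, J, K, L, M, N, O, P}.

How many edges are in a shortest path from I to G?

Distance 0: I.
Distance 1: L.
Distance 2: K, O.
Distance 3: H, M, N.
Distance 4: J.
Distance 5: P.
Distance 6: G — contains G.

6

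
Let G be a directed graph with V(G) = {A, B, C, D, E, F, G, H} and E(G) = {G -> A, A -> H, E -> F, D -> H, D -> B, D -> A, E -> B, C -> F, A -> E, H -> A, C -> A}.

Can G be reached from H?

Explore from H.
Distance 1: reach A.
Distance 2: reach E.
Distance 3: reach B, F.
The search from H is exhausted; no directed path reaches G.

No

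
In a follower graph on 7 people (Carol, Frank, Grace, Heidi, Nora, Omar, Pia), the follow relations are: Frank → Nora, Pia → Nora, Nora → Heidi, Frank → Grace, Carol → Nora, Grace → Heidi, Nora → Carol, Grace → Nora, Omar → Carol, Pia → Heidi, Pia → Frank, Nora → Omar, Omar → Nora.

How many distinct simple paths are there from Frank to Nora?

2

Frank→Grace→Nora
Frank→Nora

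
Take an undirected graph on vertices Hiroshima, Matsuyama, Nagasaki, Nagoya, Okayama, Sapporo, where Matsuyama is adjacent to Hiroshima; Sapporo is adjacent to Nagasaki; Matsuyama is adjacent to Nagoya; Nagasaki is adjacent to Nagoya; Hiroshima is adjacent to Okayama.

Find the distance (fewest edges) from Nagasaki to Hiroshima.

3

Distance 0: Nagasaki.
Distance 1: Nagoya, Sapporo.
Distance 2: Matsuyama.
Distance 3: Hiroshima — contains Hiroshima.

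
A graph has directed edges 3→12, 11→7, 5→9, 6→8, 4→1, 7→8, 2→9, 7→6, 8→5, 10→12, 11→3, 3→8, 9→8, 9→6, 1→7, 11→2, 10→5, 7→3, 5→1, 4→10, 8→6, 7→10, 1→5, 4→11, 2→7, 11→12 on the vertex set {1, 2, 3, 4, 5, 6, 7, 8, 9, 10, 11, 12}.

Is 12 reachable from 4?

Yes

Explore from 4.
Distance 1: reach 1, 10, 11.
Distance 2: reach 2, 3, 5, 7, 12.
Found 12.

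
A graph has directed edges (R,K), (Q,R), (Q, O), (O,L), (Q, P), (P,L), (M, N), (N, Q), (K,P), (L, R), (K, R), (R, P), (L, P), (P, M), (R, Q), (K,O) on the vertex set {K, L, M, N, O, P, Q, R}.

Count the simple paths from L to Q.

L→P→M→N→Q
L→R→K→P→M→N→Q
L→R→P→M→N→Q
L→R→Q

4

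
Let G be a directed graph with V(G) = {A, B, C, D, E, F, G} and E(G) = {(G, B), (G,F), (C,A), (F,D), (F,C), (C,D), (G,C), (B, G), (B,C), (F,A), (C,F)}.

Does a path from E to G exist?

E has no outgoing edges, so nothing is reachable from it.

No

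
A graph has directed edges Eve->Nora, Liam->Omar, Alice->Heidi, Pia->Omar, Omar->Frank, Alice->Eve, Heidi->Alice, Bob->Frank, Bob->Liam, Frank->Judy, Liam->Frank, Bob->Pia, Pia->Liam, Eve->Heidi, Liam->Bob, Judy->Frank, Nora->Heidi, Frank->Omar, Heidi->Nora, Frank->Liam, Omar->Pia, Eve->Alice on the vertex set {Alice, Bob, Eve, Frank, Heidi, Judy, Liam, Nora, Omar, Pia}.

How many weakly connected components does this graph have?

From Alice: component {Alice, Eve, Heidi, Nora}.
From Bob: component {Bob, Frank, Judy, Liam, Omar, Pia}.
That's 2 components.

2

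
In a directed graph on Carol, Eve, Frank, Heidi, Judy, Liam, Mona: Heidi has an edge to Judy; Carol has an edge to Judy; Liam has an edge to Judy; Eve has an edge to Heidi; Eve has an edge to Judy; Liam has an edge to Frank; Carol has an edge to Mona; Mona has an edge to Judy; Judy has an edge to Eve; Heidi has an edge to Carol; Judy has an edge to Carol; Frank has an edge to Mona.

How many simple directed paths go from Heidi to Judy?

3

Heidi→Carol→Judy
Heidi→Carol→Mona→Judy
Heidi→Judy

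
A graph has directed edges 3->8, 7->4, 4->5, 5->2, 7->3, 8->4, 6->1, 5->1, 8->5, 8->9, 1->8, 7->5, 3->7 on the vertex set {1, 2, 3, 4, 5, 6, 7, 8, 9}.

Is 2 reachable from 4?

Explore from 4.
Distance 1: reach 5.
Distance 2: reach 1, 2.
Found 2.

Yes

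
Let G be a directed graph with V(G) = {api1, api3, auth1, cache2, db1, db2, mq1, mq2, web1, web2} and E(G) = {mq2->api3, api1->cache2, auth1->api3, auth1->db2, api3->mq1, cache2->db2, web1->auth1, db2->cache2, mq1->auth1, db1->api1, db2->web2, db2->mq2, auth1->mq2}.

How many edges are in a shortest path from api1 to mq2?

3

Distance 0: api1.
Distance 1: cache2.
Distance 2: db2.
Distance 3: mq2, web2 — contains mq2.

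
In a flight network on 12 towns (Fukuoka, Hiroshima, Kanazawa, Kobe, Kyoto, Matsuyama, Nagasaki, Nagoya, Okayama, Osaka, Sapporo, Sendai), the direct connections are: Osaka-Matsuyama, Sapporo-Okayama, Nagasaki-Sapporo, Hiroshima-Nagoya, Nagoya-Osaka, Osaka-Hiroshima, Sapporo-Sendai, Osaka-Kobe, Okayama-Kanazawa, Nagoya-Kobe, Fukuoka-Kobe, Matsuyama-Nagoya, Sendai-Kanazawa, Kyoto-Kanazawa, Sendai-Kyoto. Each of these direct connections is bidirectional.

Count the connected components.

From Fukuoka: component {Fukuoka, Hiroshima, Kobe, Matsuyama, Nagoya, Osaka}.
From Kanazawa: component {Kanazawa, Kyoto, Nagasaki, Okayama, Sapporo, Sendai}.
That's 2 components.

2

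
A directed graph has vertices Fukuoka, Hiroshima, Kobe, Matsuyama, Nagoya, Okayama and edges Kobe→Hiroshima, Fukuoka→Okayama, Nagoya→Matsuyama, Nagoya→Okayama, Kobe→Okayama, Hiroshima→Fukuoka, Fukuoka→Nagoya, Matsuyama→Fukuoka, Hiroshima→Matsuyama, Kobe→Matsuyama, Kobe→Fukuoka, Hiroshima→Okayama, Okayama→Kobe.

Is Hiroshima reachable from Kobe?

Explore from Kobe.
Distance 1: reach Fukuoka, Hiroshima, Matsuyama, Okayama.
Found Hiroshima.

Yes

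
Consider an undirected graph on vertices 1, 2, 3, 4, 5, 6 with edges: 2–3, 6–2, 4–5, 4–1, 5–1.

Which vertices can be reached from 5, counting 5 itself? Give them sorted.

Start at 5.
Its neighbours: 1, 4.
Nothing further is reachable.

1, 4, 5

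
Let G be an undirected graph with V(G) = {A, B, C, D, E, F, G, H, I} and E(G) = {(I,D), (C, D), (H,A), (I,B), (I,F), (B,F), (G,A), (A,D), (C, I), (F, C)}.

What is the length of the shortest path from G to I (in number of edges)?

Distance 0: G.
Distance 1: A.
Distance 2: D, H.
Distance 3: C, I — contains I.

3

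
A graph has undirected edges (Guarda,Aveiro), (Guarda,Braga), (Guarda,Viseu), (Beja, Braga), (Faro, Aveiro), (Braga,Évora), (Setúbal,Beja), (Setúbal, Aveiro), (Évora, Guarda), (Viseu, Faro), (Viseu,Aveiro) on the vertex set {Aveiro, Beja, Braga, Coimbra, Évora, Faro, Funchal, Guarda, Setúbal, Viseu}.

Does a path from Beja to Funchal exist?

No

Explore from Beja.
Distance 1: reach Braga, Setúbal.
Distance 2: reach Aveiro, Évora, Guarda.
Distance 3: reach Faro, Viseu.
The search is exhausted without reaching Funchal; it lies in a different component.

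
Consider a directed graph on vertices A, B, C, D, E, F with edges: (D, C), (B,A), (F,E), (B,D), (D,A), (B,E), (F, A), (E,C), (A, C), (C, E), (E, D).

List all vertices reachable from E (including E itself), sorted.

A, C, D, E

Start at E.
Its neighbours: C, D.
Then their neighbours: A.
Nothing further is reachable.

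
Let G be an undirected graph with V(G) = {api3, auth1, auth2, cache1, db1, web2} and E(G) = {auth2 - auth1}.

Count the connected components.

From api3: component {api3}.
From auth1: component {auth1, auth2}.
From cache1: component {cache1}.
From db1: component {db1}.
From web2: component {web2}.
That's 5 components.

5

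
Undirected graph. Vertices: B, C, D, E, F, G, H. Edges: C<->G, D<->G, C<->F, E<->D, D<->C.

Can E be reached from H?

H has no edges, so nothing is reachable from it.

No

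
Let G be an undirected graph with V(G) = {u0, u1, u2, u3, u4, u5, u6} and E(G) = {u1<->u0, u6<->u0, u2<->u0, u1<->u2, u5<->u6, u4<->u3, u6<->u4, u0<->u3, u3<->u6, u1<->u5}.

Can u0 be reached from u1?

Yes

Explore from u1.
Distance 1: reach u0, u2, u5.
Found u0.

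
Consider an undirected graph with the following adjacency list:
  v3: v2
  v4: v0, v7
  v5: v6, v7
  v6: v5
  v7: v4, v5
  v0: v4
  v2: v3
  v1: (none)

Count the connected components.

3

From v0: component {v0, v4, v5, v6, v7}.
From v1: component {v1}.
From v2: component {v2, v3}.
That's 3 components.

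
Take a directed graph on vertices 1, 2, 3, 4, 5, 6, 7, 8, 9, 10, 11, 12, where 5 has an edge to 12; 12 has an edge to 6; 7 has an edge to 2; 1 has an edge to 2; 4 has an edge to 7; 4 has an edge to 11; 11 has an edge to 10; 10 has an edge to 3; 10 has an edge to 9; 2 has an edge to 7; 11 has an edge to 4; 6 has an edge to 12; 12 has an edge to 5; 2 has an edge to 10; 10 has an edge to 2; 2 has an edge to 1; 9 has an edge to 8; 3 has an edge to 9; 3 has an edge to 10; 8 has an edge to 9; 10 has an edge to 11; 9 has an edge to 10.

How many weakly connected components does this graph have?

From 1: component {1, 2, 3, 4, 7, 8, 9, 10, 11}.
From 5: component {5, 6, 12}.
That's 2 components.

2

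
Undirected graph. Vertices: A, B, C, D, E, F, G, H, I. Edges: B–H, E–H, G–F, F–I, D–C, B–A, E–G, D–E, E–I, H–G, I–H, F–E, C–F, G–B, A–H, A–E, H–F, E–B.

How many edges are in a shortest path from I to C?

2

Distance 0: I.
Distance 1: E, F, H.
Distance 2: A, B, C, D, G — contains C.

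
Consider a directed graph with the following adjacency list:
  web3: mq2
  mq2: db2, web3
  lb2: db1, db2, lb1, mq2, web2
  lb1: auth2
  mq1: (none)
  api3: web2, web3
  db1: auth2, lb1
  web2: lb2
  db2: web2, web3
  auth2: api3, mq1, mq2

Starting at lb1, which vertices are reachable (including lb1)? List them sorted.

api3, auth2, db1, db2, lb1, lb2, mq1, mq2, web2, web3

Start at lb1.
Its neighbours: auth2.
Then their neighbours: api3, mq1, mq2.
Then next layer: db2, web2, web3.
Then next layer: lb2.
Then next layer: db1.
Every vertex is now reached.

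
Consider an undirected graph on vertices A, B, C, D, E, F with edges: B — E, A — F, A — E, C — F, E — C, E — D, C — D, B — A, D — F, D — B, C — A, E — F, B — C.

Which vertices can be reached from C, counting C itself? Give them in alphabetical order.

Start at C.
Its neighbours: A, B, D, E, F.
Every vertex is now reached.

A, B, C, D, E, F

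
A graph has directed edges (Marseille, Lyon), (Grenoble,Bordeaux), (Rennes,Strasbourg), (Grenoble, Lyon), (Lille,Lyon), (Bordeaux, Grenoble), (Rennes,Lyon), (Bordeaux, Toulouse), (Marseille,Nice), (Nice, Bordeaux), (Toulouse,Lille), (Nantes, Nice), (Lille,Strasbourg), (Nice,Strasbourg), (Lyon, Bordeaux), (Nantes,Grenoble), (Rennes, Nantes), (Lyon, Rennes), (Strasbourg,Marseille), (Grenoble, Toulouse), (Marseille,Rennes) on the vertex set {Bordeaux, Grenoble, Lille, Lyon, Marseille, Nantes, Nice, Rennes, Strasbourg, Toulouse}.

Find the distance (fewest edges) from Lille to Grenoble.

3

Distance 0: Lille.
Distance 1: Lyon, Strasbourg.
Distance 2: Bordeaux, Marseille, Rennes.
Distance 3: Grenoble, Nantes, Nice, Toulouse — contains Grenoble.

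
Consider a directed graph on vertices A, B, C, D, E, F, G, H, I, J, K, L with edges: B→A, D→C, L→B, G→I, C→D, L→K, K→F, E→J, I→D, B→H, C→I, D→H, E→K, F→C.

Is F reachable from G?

Explore from G.
Distance 1: reach I.
Distance 2: reach D.
Distance 3: reach C, H.
The search from G is exhausted; no directed path reaches F.

No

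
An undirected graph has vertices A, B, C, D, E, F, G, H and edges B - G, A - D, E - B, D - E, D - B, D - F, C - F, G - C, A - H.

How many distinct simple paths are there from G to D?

G–B–D
G–B–E–D
G–C–F–D

3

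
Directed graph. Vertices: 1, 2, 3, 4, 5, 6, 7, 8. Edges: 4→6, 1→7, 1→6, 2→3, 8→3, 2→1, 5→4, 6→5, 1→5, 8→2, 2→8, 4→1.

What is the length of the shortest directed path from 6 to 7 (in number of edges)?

Distance 0: 6.
Distance 1: 5.
Distance 2: 4.
Distance 3: 1.
Distance 4: 7 — contains 7.

4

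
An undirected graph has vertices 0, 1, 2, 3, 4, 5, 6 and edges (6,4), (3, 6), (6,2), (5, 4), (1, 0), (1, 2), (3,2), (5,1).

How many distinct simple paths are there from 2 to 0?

2–1–0
2–3–6–4–5–1–0
2–6–4–5–1–0

3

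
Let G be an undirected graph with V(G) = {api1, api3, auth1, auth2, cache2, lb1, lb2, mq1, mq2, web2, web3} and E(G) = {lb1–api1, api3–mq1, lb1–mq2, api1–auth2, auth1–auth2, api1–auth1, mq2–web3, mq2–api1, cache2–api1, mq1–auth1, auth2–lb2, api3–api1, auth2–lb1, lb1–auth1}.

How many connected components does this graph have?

From api1: component {api1, api3, auth1, auth2, cache2, lb1, lb2, mq1, mq2, web3}.
From web2: component {web2}.
That's 2 components.

2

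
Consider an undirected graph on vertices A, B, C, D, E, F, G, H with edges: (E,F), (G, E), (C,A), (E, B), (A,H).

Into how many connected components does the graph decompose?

From A: component {A, C, H}.
From B: component {B, E, F, G}.
From D: component {D}.
That's 3 components.

3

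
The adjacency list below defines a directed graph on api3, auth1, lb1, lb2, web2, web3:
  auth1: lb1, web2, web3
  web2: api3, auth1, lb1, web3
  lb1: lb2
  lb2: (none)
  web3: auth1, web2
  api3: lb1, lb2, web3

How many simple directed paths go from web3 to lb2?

web3→auth1→lb1→lb2
web3→auth1→web2→api3→lb1→lb2
web3→auth1→web2→api3→lb2
web3→auth1→web2→lb1→lb2
web3→web2→api3→lb1→lb2
web3→web2→api3→lb2
web3→web2→auth1→lb1→lb2
web3→web2→lb1→lb2

8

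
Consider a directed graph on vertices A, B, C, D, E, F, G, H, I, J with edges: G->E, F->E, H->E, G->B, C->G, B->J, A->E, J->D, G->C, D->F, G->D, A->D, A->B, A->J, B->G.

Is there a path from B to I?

Explore from B.
Distance 1: reach G, J.
Distance 2: reach C, D, E.
Distance 3: reach F.
The search from B is exhausted; no directed path reaches I.

No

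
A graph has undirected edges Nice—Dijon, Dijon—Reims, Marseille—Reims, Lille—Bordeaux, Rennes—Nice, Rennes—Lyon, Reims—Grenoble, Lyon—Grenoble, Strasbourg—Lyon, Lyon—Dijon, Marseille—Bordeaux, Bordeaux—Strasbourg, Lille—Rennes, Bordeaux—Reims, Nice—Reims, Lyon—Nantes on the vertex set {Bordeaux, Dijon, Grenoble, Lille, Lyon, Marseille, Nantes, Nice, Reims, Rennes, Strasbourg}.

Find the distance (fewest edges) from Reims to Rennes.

Distance 0: Reims.
Distance 1: Bordeaux, Dijon, Grenoble, Marseille, Nice.
Distance 2: Lille, Lyon, Rennes, Strasbourg — contains Rennes.

2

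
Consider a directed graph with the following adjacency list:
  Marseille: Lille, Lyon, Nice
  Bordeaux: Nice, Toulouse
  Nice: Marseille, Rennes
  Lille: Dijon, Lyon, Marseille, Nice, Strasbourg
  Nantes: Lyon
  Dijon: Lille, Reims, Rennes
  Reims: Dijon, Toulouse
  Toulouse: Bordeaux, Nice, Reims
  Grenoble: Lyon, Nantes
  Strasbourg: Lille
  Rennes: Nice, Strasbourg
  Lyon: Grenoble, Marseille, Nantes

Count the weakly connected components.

From Bordeaux: component {Bordeaux, Dijon, Grenoble, Lille, Lyon, Marseille, Nantes, Nice, Reims, Rennes, Strasbourg, Toulouse}.
That's 1 component.

1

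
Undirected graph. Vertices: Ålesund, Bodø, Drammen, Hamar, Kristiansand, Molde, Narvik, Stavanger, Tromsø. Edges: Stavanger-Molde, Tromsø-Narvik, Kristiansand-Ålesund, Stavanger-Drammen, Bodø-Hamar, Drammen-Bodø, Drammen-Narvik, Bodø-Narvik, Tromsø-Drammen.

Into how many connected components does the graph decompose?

From Ålesund: component {Ålesund, Kristiansand}.
From Bodø: component {Bodø, Drammen, Hamar, Molde, Narvik, Stavanger, Tromsø}.
That's 2 components.

2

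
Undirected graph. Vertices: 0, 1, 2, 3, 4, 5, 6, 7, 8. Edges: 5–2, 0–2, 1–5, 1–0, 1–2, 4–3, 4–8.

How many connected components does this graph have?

From 0: component {0, 1, 2, 5}.
From 3: component {3, 4, 8}.
From 6: component {6}.
From 7: component {7}.
That's 4 components.

4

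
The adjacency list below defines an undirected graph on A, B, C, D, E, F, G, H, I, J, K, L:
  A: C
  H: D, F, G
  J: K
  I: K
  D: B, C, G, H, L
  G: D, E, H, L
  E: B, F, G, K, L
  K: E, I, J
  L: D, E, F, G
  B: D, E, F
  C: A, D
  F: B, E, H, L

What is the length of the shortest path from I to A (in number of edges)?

Distance 0: I.
Distance 1: K.
Distance 2: E, J.
Distance 3: B, F, G, L.
Distance 4: D, H.
Distance 5: C.
Distance 6: A — contains A.

6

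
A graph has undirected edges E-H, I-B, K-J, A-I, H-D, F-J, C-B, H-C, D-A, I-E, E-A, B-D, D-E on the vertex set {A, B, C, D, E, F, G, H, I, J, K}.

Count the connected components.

From A: component {A, B, C, D, E, H, I}.
From F: component {F, J, K}.
From G: component {G}.
That's 3 components.

3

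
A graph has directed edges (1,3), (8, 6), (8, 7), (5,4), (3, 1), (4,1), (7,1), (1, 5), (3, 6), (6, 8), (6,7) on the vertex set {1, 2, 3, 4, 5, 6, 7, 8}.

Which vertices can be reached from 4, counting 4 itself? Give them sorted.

Start at 4.
Its neighbours: 1.
Then their neighbours: 3, 5.
Then next layer: 6.
Then next layer: 7, 8.
Nothing further is reachable.

1, 3, 4, 5, 6, 7, 8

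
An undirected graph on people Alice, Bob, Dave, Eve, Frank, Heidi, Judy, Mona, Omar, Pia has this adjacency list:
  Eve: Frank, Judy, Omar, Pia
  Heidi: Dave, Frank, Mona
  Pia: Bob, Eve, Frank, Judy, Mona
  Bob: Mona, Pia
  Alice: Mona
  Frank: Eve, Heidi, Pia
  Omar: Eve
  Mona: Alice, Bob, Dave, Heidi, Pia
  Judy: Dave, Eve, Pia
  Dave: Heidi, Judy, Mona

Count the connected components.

1

From Alice: component {Alice, Bob, Dave, Eve, Frank, Heidi, Judy, Mona, Omar, Pia}.
That's 1 component.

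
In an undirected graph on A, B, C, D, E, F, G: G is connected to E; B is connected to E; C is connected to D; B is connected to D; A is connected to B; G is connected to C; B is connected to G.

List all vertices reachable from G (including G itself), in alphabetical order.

A, B, C, D, E, G

Start at G.
Its neighbours: B, C, E.
Then their neighbours: A, D.
Nothing further is reachable.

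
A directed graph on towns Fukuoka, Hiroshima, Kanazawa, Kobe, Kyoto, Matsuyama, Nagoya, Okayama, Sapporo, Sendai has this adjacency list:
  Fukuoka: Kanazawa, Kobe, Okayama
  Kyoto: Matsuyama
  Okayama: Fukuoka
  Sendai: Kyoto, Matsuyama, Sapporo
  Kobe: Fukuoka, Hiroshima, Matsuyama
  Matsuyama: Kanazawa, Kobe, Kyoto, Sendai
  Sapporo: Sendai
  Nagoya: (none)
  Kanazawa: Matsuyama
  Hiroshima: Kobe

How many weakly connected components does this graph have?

From Fukuoka: component {Fukuoka, Hiroshima, Kanazawa, Kobe, Kyoto, Matsuyama, Okayama, Sapporo, Sendai}.
From Nagoya: component {Nagoya}.
That's 2 components.

2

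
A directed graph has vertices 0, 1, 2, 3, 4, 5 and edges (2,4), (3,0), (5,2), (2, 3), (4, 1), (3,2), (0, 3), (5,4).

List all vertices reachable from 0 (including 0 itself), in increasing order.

Start at 0.
Its neighbours: 3.
Then their neighbours: 2.
Then next layer: 4.
Then next layer: 1.
Nothing further is reachable.

0, 1, 2, 3, 4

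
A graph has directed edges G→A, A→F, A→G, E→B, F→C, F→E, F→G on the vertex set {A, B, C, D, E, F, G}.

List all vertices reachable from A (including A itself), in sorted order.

A, B, C, E, F, G

Start at A.
Its neighbours: F, G.
Then their neighbours: C, E.
Then next layer: B.
Nothing further is reachable.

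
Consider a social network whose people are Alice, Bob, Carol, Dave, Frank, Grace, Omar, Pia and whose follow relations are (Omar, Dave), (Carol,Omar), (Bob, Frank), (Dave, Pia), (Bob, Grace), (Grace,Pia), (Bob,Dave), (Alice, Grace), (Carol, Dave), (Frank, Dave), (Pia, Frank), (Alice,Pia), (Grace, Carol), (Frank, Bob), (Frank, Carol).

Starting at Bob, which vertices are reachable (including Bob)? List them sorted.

Bob, Carol, Dave, Frank, Grace, Omar, Pia

Start at Bob.
Its neighbours: Dave, Frank, Grace.
Then their neighbours: Carol, Pia.
Then next layer: Omar.
Nothing further is reachable.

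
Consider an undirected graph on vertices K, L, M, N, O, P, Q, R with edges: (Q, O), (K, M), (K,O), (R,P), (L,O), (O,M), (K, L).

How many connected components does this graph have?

From K: component {K, L, M, O, Q}.
From N: component {N}.
From P: component {P, R}.
That's 3 components.

3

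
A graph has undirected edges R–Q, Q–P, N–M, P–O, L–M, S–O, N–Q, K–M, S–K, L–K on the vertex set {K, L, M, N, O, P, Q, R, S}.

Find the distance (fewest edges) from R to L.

Distance 0: R.
Distance 1: Q.
Distance 2: N, P.
Distance 3: M, O.
Distance 4: K, L, S — contains L.

4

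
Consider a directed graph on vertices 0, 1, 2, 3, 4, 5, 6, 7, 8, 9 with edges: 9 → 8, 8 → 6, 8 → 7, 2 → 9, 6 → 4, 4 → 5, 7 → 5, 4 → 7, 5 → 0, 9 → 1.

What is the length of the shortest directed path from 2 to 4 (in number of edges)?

4

Distance 0: 2.
Distance 1: 9.
Distance 2: 1, 8.
Distance 3: 6, 7.
Distance 4: 4, 5 — contains 4.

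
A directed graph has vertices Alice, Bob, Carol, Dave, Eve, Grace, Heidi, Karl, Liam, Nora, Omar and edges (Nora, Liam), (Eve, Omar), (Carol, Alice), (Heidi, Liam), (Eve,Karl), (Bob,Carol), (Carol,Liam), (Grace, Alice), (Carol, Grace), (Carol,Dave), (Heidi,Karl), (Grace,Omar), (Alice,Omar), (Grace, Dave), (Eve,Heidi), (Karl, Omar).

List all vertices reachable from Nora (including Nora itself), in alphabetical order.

Liam, Nora

Start at Nora.
Its neighbours: Liam.
Nothing further is reachable.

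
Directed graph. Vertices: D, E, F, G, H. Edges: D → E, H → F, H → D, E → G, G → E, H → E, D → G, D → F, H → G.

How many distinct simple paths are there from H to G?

4

H→D→E→G
H→D→G
H→E→G
H→G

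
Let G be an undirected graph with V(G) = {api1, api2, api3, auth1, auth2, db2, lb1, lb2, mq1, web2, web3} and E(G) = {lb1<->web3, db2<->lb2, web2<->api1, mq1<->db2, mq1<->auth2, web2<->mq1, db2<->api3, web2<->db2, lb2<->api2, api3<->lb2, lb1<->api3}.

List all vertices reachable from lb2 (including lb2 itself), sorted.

Start at lb2.
Its neighbours: api2, api3, db2.
Then their neighbours: lb1, mq1, web2.
Then next layer: api1, auth2, web3.
Nothing further is reachable.

api1, api2, api3, auth2, db2, lb1, lb2, mq1, web2, web3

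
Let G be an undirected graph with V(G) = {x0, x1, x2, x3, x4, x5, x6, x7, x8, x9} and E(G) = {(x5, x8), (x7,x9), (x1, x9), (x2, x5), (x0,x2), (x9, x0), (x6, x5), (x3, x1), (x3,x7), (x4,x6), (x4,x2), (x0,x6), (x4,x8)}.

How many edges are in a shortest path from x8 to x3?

Distance 0: x8.
Distance 1: x4, x5.
Distance 2: x2, x6.
Distance 3: x0.
Distance 4: x9.
Distance 5: x1, x7.
Distance 6: x3 — contains x3.

6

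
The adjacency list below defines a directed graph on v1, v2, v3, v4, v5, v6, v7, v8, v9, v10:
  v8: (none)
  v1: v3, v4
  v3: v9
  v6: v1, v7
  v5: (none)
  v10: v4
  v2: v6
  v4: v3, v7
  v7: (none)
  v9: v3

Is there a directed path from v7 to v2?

v7 has no outgoing edges, so nothing is reachable from it.

No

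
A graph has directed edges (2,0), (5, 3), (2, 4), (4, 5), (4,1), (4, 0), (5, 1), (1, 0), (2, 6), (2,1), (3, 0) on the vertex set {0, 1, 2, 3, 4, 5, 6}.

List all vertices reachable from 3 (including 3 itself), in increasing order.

Start at 3.
Its neighbours: 0.
Nothing further is reachable.

0, 3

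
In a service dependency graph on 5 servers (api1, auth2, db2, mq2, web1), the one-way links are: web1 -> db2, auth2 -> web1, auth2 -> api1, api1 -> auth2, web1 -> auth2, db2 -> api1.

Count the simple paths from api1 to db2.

api1→auth2→web1→db2

1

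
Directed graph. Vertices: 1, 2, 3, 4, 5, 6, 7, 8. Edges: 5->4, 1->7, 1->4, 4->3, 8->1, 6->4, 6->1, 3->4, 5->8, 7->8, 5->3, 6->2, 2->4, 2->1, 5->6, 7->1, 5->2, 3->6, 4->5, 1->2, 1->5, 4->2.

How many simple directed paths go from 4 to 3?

4→2→1→5→3
4→3
4→5→3

3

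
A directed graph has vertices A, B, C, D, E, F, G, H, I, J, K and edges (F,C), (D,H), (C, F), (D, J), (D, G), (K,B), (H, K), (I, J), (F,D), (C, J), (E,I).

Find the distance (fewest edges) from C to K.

Distance 0: C.
Distance 1: F, J.
Distance 2: D.
Distance 3: G, H.
Distance 4: K — contains K.

4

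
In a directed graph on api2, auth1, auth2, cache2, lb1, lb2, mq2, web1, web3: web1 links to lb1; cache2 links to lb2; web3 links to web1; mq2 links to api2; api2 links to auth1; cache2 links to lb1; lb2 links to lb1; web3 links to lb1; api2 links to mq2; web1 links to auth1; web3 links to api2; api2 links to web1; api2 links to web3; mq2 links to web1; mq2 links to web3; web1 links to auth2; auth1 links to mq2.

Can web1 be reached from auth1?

Explore from auth1.
Distance 1: reach mq2.
Distance 2: reach api2, web1, web3.
Found web1.

Yes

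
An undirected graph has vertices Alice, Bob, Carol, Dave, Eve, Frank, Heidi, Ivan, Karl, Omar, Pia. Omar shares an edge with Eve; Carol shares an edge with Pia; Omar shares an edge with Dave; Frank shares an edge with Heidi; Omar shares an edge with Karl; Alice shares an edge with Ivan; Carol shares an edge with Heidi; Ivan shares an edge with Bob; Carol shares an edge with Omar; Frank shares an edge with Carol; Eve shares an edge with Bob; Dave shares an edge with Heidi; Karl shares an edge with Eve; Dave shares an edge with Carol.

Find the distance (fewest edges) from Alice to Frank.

Distance 0: Alice.
Distance 1: Ivan.
Distance 2: Bob.
Distance 3: Eve.
Distance 4: Karl, Omar.
Distance 5: Carol, Dave.
Distance 6: Frank, Heidi, Pia — contains Frank.

6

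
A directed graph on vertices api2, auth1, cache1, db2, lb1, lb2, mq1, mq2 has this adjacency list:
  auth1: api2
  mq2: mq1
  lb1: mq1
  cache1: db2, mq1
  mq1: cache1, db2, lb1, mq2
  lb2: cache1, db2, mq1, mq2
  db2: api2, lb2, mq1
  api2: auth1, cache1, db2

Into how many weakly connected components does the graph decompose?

1

From api2: component {api2, auth1, cache1, db2, lb1, lb2, mq1, mq2}.
That's 1 component.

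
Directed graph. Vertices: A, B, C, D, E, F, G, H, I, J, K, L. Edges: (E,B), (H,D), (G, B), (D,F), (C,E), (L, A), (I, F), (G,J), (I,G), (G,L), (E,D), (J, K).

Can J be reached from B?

B has no outgoing edges, so nothing is reachable from it.

No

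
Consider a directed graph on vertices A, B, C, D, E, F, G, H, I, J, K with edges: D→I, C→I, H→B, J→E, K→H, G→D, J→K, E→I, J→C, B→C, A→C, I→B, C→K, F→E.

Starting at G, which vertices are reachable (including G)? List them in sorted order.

B, C, D, G, H, I, K

Start at G.
Its neighbours: D.
Then their neighbours: I.
Then next layer: B.
Then next layer: C.
Then next layer: K.
Then next layer: H.
Nothing further is reachable.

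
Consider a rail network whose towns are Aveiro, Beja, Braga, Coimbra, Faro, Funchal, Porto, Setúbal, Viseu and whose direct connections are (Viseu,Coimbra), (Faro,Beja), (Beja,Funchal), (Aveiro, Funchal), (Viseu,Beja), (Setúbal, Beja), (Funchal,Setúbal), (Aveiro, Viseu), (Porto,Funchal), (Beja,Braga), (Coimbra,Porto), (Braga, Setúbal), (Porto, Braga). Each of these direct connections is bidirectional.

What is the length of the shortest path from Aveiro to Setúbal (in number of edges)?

Distance 0: Aveiro.
Distance 1: Funchal, Viseu.
Distance 2: Beja, Coimbra, Porto, Setúbal — contains Setúbal.

2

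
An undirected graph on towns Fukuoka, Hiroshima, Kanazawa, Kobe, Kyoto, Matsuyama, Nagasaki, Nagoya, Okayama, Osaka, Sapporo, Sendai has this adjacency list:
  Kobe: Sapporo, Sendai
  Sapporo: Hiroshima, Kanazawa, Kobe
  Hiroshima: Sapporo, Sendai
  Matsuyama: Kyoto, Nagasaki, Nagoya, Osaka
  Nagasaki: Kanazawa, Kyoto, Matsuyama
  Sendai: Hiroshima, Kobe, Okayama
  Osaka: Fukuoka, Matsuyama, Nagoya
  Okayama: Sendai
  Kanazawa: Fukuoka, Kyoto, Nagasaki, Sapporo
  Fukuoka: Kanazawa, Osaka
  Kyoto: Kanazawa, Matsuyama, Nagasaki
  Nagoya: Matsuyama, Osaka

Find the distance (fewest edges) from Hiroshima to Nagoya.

Distance 0: Hiroshima.
Distance 1: Sapporo, Sendai.
Distance 2: Kanazawa, Kobe, Okayama.
Distance 3: Fukuoka, Kyoto, Nagasaki.
Distance 4: Matsuyama, Osaka.
Distance 5: Nagoya — contains Nagoya.

5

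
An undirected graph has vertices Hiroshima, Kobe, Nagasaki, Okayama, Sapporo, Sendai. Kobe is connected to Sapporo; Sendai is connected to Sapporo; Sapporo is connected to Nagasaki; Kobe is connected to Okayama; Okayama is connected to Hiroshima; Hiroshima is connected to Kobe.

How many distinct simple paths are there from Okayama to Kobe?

Okayama–Hiroshima–Kobe
Okayama–Kobe

2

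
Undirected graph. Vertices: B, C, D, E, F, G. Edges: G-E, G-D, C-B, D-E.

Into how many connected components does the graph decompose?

From B: component {B, C}.
From D: component {D, E, G}.
From F: component {F}.
That's 3 components.

3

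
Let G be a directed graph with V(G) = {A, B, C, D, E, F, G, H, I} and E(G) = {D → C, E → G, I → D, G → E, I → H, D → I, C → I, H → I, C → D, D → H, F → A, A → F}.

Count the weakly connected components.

From A: component {A, F}.
From B: component {B}.
From C: component {C, D, H, I}.
From E: component {E, G}.
That's 4 components.

4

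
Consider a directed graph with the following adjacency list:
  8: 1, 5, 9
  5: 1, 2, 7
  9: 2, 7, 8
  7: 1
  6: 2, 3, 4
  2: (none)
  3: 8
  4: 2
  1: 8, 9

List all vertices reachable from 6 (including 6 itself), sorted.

Start at 6.
Its neighbours: 2, 3, 4.
Then their neighbours: 8.
Then next layer: 1, 5, 9.
Then next layer: 7.
Every vertex is now reached.

1, 2, 3, 4, 5, 6, 7, 8, 9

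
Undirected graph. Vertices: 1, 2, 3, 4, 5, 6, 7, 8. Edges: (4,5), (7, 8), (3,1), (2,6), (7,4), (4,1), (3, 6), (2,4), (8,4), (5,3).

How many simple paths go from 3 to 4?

3

3–1–4
3–5–4
3–6–2–4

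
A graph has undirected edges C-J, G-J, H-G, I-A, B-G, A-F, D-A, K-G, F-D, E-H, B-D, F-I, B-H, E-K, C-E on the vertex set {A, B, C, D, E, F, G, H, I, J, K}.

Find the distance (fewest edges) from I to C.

6

Distance 0: I.
Distance 1: A, F.
Distance 2: D.
Distance 3: B.
Distance 4: G, H.
Distance 5: E, J, K.
Distance 6: C — contains C.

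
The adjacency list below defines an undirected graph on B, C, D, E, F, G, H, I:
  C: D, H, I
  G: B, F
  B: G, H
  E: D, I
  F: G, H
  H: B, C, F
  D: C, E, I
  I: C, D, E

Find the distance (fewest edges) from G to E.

5

Distance 0: G.
Distance 1: B, F.
Distance 2: H.
Distance 3: C.
Distance 4: D, I.
Distance 5: E — contains E.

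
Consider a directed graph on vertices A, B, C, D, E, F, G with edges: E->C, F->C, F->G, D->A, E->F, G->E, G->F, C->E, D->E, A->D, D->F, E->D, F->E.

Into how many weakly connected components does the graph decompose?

From A: component {A, C, D, E, F, G}.
From B: component {B}.
That's 2 components.

2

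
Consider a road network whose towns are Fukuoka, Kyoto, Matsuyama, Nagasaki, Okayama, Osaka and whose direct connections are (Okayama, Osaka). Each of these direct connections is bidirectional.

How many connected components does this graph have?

From Fukuoka: component {Fukuoka}.
From Kyoto: component {Kyoto}.
From Matsuyama: component {Matsuyama}.
From Nagasaki: component {Nagasaki}.
From Okayama: component {Okayama, Osaka}.
That's 5 components.

5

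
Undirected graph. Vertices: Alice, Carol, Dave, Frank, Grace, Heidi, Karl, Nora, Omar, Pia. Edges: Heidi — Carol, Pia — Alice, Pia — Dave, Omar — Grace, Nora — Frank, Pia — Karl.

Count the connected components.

4

From Alice: component {Alice, Dave, Karl, Pia}.
From Carol: component {Carol, Heidi}.
From Frank: component {Frank, Nora}.
From Grace: component {Grace, Omar}.
That's 4 components.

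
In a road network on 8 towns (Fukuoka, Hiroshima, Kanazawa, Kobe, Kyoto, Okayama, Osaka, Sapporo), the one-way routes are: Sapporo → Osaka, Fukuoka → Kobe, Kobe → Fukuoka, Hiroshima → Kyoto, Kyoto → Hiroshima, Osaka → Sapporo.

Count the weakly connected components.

5

From Fukuoka: component {Fukuoka, Kobe}.
From Hiroshima: component {Hiroshima, Kyoto}.
From Kanazawa: component {Kanazawa}.
From Okayama: component {Okayama}.
From Osaka: component {Osaka, Sapporo}.
That's 5 components.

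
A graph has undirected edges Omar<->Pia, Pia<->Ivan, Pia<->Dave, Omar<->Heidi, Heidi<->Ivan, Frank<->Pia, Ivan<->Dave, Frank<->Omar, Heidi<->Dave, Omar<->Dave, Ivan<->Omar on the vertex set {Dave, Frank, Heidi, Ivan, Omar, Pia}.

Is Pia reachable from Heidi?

Yes

Explore from Heidi.
Distance 1: reach Dave, Ivan, Omar.
Distance 2: reach Frank, Pia.
Found Pia.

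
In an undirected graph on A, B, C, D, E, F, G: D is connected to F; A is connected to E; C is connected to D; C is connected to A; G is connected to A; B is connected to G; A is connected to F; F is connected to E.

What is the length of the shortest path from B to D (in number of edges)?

Distance 0: B.
Distance 1: G.
Distance 2: A.
Distance 3: C, E, F.
Distance 4: D — contains D.

4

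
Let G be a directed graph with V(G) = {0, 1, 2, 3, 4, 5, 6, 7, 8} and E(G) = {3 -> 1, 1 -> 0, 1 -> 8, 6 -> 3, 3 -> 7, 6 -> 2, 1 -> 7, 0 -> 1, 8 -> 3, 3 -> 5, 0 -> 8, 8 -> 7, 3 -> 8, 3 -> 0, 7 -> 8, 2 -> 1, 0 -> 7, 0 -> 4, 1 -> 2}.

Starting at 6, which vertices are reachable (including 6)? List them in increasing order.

0, 1, 2, 3, 4, 5, 6, 7, 8

Start at 6.
Its neighbours: 2, 3.
Then their neighbours: 0, 1, 5, 7, 8.
Then next layer: 4.
Every vertex is now reached.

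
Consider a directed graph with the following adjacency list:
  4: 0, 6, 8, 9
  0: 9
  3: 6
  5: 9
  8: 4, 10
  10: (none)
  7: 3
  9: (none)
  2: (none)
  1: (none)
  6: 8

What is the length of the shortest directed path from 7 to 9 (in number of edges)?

5

Distance 0: 7.
Distance 1: 3.
Distance 2: 6.
Distance 3: 8.
Distance 4: 4, 10.
Distance 5: 0, 9 — contains 9.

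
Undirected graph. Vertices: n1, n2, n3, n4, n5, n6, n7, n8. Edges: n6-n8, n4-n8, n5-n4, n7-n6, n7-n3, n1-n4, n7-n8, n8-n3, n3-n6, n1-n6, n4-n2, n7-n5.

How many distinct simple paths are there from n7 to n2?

11

n7–n3–n6–n1–n4–n2
n7–n3–n6–n8–n4–n2
n7–n3–n8–n4–n2
n7–n3–n8–n6–n1–n4–n2
n7–n5–n4–n2
n7–n6–n1–n4–n2
n7–n6–n3–n8–n4–n2
n7–n6–n8–n4–n2
n7–n8–n3–n6–n1–n4–n2
n7–n8–n4–n2
n7–n8–n6–n1–n4–n2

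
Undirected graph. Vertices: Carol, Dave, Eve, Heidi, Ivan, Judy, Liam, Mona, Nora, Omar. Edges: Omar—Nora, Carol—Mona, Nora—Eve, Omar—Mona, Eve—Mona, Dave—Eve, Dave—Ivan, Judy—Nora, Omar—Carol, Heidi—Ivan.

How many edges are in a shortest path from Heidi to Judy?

5

Distance 0: Heidi.
Distance 1: Ivan.
Distance 2: Dave.
Distance 3: Eve.
Distance 4: Mona, Nora.
Distance 5: Carol, Judy, Omar — contains Judy.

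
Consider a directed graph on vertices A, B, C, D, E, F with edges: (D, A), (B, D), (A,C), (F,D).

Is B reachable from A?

Explore from A.
Distance 1: reach C.
The search from A is exhausted; no directed path reaches B.

No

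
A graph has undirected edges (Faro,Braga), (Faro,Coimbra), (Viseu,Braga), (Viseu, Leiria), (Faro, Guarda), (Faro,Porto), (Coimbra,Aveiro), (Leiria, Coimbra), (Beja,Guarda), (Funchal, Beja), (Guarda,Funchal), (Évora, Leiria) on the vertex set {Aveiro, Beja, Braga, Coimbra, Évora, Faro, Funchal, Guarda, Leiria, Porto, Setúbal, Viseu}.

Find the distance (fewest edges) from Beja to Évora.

5

Distance 0: Beja.
Distance 1: Funchal, Guarda.
Distance 2: Faro.
Distance 3: Braga, Coimbra, Porto.
Distance 4: Aveiro, Leiria, Viseu.
Distance 5: Évora — contains Évora.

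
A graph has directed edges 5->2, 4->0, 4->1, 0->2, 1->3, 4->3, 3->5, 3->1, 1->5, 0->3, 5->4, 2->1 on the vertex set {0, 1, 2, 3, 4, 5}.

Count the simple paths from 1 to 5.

2

1→3→5
1→5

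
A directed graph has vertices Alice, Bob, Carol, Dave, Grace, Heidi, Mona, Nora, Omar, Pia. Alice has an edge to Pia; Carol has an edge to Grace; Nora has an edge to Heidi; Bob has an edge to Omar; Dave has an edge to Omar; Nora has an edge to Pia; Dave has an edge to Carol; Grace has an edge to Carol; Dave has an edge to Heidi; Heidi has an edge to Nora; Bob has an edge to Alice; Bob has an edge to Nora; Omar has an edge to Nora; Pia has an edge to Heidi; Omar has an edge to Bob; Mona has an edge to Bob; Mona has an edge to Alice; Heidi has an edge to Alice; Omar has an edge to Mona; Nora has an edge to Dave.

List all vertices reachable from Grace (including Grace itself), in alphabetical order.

Start at Grace.
Its neighbours: Carol.
Nothing further is reachable.

Carol, Grace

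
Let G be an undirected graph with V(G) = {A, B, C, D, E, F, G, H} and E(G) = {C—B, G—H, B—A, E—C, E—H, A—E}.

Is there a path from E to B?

Explore from E.
Distance 1: reach A, C, H.
Distance 2: reach B, G.
Found B.

Yes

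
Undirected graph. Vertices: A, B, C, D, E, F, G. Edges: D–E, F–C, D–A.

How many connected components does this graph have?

4

From A: component {A, D, E}.
From B: component {B}.
From C: component {C, F}.
From G: component {G}.
That's 4 components.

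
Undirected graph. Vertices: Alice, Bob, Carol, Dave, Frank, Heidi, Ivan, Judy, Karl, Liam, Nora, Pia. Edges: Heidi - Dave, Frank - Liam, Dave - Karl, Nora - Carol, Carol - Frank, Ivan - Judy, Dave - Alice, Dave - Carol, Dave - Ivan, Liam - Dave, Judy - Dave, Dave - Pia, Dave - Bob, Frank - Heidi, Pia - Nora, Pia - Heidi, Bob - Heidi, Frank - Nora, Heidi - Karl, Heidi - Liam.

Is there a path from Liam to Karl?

Explore from Liam.
Distance 1: reach Dave, Frank, Heidi.
Distance 2: reach Alice, Bob, Carol, Ivan, Judy, Karl, Nora, Pia.
Found Karl.

Yes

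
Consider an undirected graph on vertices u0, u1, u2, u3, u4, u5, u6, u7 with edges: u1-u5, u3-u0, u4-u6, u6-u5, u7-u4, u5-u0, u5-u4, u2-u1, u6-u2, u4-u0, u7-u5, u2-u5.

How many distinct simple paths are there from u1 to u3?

15

u1–u2–u5–u0–u3
u1–u2–u5–u4–u0–u3
u1–u2–u5–u6–u4–u0–u3
u1–u2–u5–u7–u4–u0–u3
u1–u2–u6–u4–u0–u3
u1–u2–u6–u4–u5–u0–u3
u1–u2–u6–u4–u7–u5–u0–u3
u1–u2–u6–u5–u0–u3
u1–u2–u6–u5–u4–u0–u3
u1–u2–u6–u5–u7–u4–u0–u3
u1–u5–u0–u3
u1–u5–u2–u6–u4–u0–u3
u1–u5–u4–u0–u3
u1–u5–u6–u4–u0–u3
u1–u5–u7–u4–u0–u3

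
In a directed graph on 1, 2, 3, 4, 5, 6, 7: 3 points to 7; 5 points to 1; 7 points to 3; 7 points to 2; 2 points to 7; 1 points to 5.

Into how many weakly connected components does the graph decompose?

From 1: component {1, 5}.
From 2: component {2, 3, 7}.
From 4: component {4}.
From 6: component {6}.
That's 4 components.

4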